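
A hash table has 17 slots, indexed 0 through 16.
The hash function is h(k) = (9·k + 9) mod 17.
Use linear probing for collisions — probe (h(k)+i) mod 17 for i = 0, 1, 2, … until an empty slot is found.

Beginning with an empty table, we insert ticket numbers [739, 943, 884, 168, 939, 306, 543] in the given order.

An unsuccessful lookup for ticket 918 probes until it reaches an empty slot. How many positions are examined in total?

739 hashes to 13; slot 13 is free -> place at 13.
943 hashes to 13; 13 taken -> place at 14.
884 hashes to 9; slot 9 is free -> place at 9.
168 hashes to 8; slot 8 is free -> place at 8.
939 hashes to 11; slot 11 is free -> place at 11.
306 hashes to 9; 9 taken -> place at 10.
543 hashes to 0; slot 0 is free -> place at 0.
Table: [543, —, —, —, —, —, —, —, 168, 884, 306, 939, —, 739, 943, —, —]
Lookup 918: h=9, probe 9,10,11,12 → slot 12 empty, not found.

4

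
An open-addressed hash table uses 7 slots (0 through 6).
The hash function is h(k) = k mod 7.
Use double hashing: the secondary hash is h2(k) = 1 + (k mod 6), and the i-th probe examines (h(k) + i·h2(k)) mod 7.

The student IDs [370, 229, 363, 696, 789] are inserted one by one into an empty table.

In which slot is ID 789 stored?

370: h=6 → slot 6
229: h=5 → slot 5
363: h=6, h2=4, probe 6,3 → slot 3
696: h=3, h2=1, probe 3,4 → slot 4
789: h=5, h2=4, probe 5,2 → slot 2
Table: [., ., 789, 363, 696, 229, 370]

2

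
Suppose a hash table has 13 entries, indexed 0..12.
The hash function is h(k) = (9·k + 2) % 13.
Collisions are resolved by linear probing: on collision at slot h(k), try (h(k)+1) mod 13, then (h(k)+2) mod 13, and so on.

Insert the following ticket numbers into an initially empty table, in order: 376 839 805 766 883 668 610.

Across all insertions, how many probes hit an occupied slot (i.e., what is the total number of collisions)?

13

376 hashes to 6; slot 6 is free => place at 6.
839 hashes to 0; slot 0 is free => place at 0.
805 hashes to 6; 6 taken => place at 7.
766 hashes to 6; 6,7 taken => place at 8.
883 hashes to 6; 6,7,8 taken => place at 9.
668 hashes to 8; 8,9 taken => place at 10.
610 hashes to 6; 6,7,8,9,10 taken => place at 11.
Table: [839, -, -, -, -, -, 376, 805, 766, 883, 668, 610, -]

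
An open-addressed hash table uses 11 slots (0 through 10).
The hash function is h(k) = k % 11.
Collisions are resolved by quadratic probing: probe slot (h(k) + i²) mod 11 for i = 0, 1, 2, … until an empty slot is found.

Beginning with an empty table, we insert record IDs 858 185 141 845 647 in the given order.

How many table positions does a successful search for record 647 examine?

858: h=0 => slot 0
185: h=9 => slot 9
141: h=9, probe 9,10 => slot 10
845: h=9, probe 9,10,2 => slot 2
647: h=9, probe 9,10,2,7 => slot 7
Table: [858, —, 845, —, —, —, —, 647, —, 185, 141]
Lookup 647: h=9, probe 9,10,2,7 → found at 7.

4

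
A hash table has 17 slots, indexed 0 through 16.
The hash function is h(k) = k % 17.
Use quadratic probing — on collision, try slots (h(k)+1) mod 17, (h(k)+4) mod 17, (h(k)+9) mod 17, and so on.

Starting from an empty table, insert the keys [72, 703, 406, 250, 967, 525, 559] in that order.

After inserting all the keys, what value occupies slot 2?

Insert 72: h=4, slot 4 empty -> index 4.
Insert 703: h=6, slot 6 empty -> index 6.
Insert 406: h=15, slot 15 empty -> index 15.
Insert 250: h=12, slot 12 empty -> index 12.
Insert 967: h=15, slot 15 occupied -> index 16.
Insert 525: h=15, slots 15,16 occupied -> index 2.
Insert 559: h=15, slots 15,16,2 occupied -> index 7.
Table: [—, —, 525, —, 72, —, 703, 559, —, —, —, —, 250, —, —, 406, 967]

525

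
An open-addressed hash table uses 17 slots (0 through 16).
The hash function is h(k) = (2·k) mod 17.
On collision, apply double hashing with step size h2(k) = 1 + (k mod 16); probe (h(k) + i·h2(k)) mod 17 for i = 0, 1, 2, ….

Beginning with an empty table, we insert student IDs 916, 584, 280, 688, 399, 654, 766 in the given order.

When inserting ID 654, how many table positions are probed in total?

2

Insert 916: h=13, slot 13 empty => index 13.
Insert 584: h=12, slot 12 empty => index 12.
Insert 280: h=16, slot 16 empty => index 16.
Insert 688: h=16, h2=1, slot 16 occupied => index 0.
Insert 399: h=16, h2=16, slot 16 occupied => index 15.
Insert 654: h=16, h2=15, slot 16 occupied => index 14.
Insert 766: h=2, slot 2 empty => index 2.
Table: [688, —, 766, —, —, —, —, —, —, —, —, —, 584, 916, 654, 399, 280]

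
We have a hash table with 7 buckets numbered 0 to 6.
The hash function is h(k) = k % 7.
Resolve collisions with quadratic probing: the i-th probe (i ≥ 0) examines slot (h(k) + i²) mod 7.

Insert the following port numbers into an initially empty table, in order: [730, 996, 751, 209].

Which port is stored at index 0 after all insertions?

Insert 730: h=2, slot 2 empty => index 2.
Insert 996: h=2, slot 2 occupied => index 3.
Insert 751: h=2, slots 2,3 occupied => index 6.
Insert 209: h=6, slot 6 occupied => index 0.
Table: [209, -, 730, 996, -, -, 751]

209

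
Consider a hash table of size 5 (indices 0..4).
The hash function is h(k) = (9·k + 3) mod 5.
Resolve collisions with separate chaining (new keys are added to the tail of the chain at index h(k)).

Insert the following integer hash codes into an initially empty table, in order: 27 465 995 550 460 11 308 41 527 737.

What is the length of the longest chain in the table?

4

Insert 27: h=1, bucket 1 empty → new chain.
Insert 465: h=3, bucket 3 empty → new chain.
Insert 995: h=3, bucket 3 nonempty → append to chain.
Insert 550: h=3, bucket 3 nonempty → append to chain.
Insert 460: h=3, bucket 3 nonempty → append to chain.
Insert 11: h=2, bucket 2 empty → new chain.
Insert 308: h=0, bucket 0 empty → new chain.
Insert 41: h=2, bucket 2 nonempty → append to chain.
Insert 527: h=1, bucket 1 nonempty → append to chain.
Insert 737: h=1, bucket 1 nonempty → append to chain.
Final buckets:
0: 308
1: 27 -> 527 -> 737
2: 11 -> 41
3: 465 -> 995 -> 550 -> 460
4: -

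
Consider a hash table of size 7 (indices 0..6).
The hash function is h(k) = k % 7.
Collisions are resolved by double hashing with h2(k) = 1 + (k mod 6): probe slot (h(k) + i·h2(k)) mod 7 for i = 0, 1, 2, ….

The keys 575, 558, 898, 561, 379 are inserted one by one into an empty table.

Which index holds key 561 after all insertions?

6

575 hashes to 1; slot 1 is free → place at 1.
558 hashes to 5; slot 5 is free → place at 5.
898 hashes to 2; slot 2 is free → place at 2.
561 hashes to 1, h2=4; 1,5,2 taken → place at 6.
379 hashes to 1, h2=2; 1 taken → place at 3.
Table: [∅, 575, 898, 379, ∅, 558, 561]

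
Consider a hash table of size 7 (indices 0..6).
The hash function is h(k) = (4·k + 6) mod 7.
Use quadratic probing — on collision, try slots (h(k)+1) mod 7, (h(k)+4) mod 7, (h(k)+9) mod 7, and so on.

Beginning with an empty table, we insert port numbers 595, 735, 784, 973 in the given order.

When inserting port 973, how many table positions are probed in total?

4

595: h=6 → slot 6
735: h=6, probe 6,0 → slot 0
784: h=6, probe 6,0,3 → slot 3
973: h=6, probe 6,0,3,1 → slot 1
Table: [735, 973, ., 784, ., ., 595]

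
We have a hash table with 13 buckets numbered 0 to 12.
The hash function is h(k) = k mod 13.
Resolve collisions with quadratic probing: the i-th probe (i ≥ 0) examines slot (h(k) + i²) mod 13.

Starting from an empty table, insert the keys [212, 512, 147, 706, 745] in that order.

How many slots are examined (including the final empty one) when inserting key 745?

5

Insert 212: h=4, slot 4 empty -> index 4.
Insert 512: h=5, slot 5 empty -> index 5.
Insert 147: h=4, slots 4,5 occupied -> index 8.
Insert 706: h=4, slots 4,5,8 occupied -> index 0.
Insert 745: h=4, slots 4,5,8,0 occupied -> index 7.
Table: [706, —, —, —, 212, 512, —, 745, 147, —, —, —, —]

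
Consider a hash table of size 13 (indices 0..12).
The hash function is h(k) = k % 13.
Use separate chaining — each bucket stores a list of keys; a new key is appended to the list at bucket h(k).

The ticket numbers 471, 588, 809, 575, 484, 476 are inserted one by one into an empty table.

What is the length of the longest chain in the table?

5

Insert 471: h=3, bucket 3 empty -> new chain.
Insert 588: h=3, bucket 3 nonempty -> append to chain.
Insert 809: h=3, bucket 3 nonempty -> append to chain.
Insert 575: h=3, bucket 3 nonempty -> append to chain.
Insert 484: h=3, bucket 3 nonempty -> append to chain.
Insert 476: h=8, bucket 8 empty -> new chain.
Final buckets:
0: —
1: —
2: —
3: 471 -> 588 -> 809 -> 575 -> 484
4: —
5: —
6: —
7: —
8: 476
9: —
10: —
11: —
12: —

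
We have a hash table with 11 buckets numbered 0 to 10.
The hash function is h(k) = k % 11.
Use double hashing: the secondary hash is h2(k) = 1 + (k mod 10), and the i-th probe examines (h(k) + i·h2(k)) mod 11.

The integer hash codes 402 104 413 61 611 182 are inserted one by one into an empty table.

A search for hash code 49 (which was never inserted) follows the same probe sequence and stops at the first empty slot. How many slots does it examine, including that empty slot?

2

Insert 402: h=6, slot 6 empty => index 6.
Insert 104: h=5, slot 5 empty => index 5.
Insert 413: h=6, h2=4, slot 6 occupied => index 10.
Insert 61: h=6, h2=2, slot 6 occupied => index 8.
Insert 611: h=6, h2=2, slots 6,8,10 occupied => index 1.
Insert 182: h=6, h2=3, slot 6 occupied => index 9.
Table: [—, 611, —, —, —, 104, 402, —, 61, 182, 413]
Lookup 49: h=5, h2=10, probe 5,4 → slot 4 empty, not found.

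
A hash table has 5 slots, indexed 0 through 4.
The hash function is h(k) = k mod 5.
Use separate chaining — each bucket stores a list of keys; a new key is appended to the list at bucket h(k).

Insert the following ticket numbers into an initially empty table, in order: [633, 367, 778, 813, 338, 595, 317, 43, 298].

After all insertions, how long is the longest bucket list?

633 -> bucket 3
367 -> bucket 2
778 -> bucket 3 (collision)
813 -> bucket 3 (collision)
338 -> bucket 3 (collision)
595 -> bucket 0
317 -> bucket 2 (collision)
43 -> bucket 3 (collision)
298 -> bucket 3 (collision)
Final buckets:
0: 595
1: ∅
2: 367 -> 317
3: 633 -> 778 -> 813 -> 338 -> 43 -> 298
4: ∅

6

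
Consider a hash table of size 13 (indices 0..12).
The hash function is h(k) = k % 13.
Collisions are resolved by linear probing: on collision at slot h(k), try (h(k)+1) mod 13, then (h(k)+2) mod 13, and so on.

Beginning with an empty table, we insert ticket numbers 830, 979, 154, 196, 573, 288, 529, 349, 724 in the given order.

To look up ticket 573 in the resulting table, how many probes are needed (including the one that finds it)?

830 hashes to 11; slot 11 is free → place at 11.
979 hashes to 4; slot 4 is free → place at 4.
154 hashes to 11; 11 taken → place at 12.
196 hashes to 1; slot 1 is free → place at 1.
573 hashes to 1; 1 taken → place at 2.
288 hashes to 2; 2 taken → place at 3.
529 hashes to 9; slot 9 is free → place at 9.
349 hashes to 11; 11,12 taken → place at 0.
724 hashes to 9; 9 taken → place at 10.
Table: [349, 196, 573, 288, 979, ., ., ., ., 529, 724, 830, 154]
Lookup 573: h=1, probe 1,2 → found at 2.

2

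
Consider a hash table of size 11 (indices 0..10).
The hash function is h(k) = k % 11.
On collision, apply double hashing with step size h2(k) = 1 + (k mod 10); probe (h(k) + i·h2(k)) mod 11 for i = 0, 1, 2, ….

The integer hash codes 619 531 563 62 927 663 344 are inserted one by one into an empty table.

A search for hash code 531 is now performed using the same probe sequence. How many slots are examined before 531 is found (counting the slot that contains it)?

2

619: h=3 => slot 3
531: h=3, h2=2, probe 3,5 => slot 5
563: h=2 => slot 2
62: h=7 => slot 7
927: h=3, h2=8, probe 3,0 => slot 0
663: h=3, h2=4, probe 3,7,0,4 => slot 4
344: h=3, h2=5, probe 3,8 => slot 8
Table: [927, _, 563, 619, 663, 531, _, 62, 344, _, _]
Lookup 531: h=3, h2=2, probe 3,5 → found at 5.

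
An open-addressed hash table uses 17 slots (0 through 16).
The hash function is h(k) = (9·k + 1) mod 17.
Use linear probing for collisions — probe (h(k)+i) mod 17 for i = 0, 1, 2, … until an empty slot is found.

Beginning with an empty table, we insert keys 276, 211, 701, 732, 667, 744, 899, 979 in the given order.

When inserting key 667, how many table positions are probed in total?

Insert 276: h=3, slot 3 empty => index 3.
Insert 211: h=13, slot 13 empty => index 13.
Insert 701: h=3, slot 3 occupied => index 4.
Insert 732: h=10, slot 10 empty => index 10.
Insert 667: h=3, slots 3,4 occupied => index 5.
Insert 744: h=16, slot 16 empty => index 16.
Insert 899: h=0, slot 0 empty => index 0.
Insert 979: h=6, slot 6 empty => index 6.
Table: [899, ∅, ∅, 276, 701, 667, 979, ∅, ∅, ∅, 732, ∅, ∅, 211, ∅, ∅, 744]

3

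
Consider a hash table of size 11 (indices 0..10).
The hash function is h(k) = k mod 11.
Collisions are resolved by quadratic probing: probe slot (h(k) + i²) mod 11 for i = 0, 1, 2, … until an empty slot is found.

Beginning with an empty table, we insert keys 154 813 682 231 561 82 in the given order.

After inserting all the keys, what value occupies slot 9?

154 hashes to 0; slot 0 is free => place at 0.
813 hashes to 10; slot 10 is free => place at 10.
682 hashes to 0; 0 taken => place at 1.
231 hashes to 0; 0,1 taken => place at 4.
561 hashes to 0; 0,1,4 taken => place at 9.
82 hashes to 5; slot 5 is free => place at 5.
Table: [154, 682, ., ., 231, 82, ., ., ., 561, 813]

561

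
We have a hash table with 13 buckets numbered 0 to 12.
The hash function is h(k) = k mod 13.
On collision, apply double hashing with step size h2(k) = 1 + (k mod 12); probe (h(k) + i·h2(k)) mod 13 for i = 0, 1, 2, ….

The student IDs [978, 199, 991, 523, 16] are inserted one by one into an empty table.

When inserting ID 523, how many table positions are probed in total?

978 hashes to 3; slot 3 is free -> place at 3.
199 hashes to 4; slot 4 is free -> place at 4.
991 hashes to 3, h2=8; 3 taken -> place at 11.
523 hashes to 3, h2=8; 3,11 taken -> place at 6.
16 hashes to 3, h2=5; 3 taken -> place at 8.
Table: [_, _, _, 978, 199, _, 523, _, 16, _, _, 991, _]

3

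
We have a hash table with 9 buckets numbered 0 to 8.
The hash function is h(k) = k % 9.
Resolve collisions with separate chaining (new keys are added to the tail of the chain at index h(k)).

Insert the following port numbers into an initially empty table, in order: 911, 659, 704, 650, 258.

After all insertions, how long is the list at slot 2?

4

911 → bucket 2
659 → bucket 2 (collision)
704 → bucket 2 (collision)
650 → bucket 2 (collision)
258 → bucket 6
Final buckets:
0: .
1: .
2: 911 -> 659 -> 704 -> 650
3: .
4: .
5: .
6: 258
7: .
8: .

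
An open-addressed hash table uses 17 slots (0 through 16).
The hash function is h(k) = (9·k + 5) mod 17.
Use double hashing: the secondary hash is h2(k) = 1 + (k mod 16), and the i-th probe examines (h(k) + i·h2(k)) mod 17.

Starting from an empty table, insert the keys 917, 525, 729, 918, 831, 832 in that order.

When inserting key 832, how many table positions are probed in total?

Insert 917: h=13, slot 13 empty -> index 13.
Insert 525: h=4, slot 4 empty -> index 4.
Insert 729: h=4, h2=10, slot 4 occupied -> index 14.
Insert 918: h=5, slot 5 empty -> index 5.
Insert 831: h=4, h2=16, slot 4 occupied -> index 3.
Insert 832: h=13, h2=1, slots 13,14 occupied -> index 15.
Table: [-, -, -, 831, 525, 918, -, -, -, -, -, -, -, 917, 729, 832, -]

3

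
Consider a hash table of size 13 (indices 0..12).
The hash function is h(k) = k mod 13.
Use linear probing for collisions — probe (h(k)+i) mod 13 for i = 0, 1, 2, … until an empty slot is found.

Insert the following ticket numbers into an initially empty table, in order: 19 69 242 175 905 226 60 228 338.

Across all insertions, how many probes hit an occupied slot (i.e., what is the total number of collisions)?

8

Insert 19: h=6, slot 6 empty -> index 6.
Insert 69: h=4, slot 4 empty -> index 4.
Insert 242: h=8, slot 8 empty -> index 8.
Insert 175: h=6, slot 6 occupied -> index 7.
Insert 905: h=8, slot 8 occupied -> index 9.
Insert 226: h=5, slot 5 empty -> index 5.
Insert 60: h=8, slots 8,9 occupied -> index 10.
Insert 228: h=7, slots 7,8,9,10 occupied -> index 11.
Insert 338: h=0, slot 0 empty -> index 0.
Table: [338, ., ., ., 69, 226, 19, 175, 242, 905, 60, 228, .]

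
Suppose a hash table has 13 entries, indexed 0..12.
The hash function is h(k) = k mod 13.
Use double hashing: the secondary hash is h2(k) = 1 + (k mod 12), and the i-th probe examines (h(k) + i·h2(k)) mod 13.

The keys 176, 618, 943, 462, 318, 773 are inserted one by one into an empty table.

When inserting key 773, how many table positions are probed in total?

2

Insert 176: h=7, slot 7 empty -> index 7.
Insert 618: h=7, h2=7, slot 7 occupied -> index 1.
Insert 943: h=7, h2=8, slot 7 occupied -> index 2.
Insert 462: h=7, h2=7, slots 7,1 occupied -> index 8.
Insert 318: h=6, slot 6 empty -> index 6.
Insert 773: h=6, h2=6, slot 6 occupied -> index 12.
Table: [∅, 618, 943, ∅, ∅, ∅, 318, 176, 462, ∅, ∅, ∅, 773]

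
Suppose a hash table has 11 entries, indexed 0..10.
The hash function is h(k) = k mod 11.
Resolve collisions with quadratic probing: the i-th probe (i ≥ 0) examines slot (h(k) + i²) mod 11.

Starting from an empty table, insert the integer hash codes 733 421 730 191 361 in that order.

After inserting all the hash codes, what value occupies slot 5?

Insert 733: h=7, slot 7 empty → index 7.
Insert 421: h=3, slot 3 empty → index 3.
Insert 730: h=4, slot 4 empty → index 4.
Insert 191: h=4, slot 4 occupied → index 5.
Insert 361: h=9, slot 9 empty → index 9.
Table: [∅, ∅, ∅, 421, 730, 191, ∅, 733, ∅, 361, ∅]

191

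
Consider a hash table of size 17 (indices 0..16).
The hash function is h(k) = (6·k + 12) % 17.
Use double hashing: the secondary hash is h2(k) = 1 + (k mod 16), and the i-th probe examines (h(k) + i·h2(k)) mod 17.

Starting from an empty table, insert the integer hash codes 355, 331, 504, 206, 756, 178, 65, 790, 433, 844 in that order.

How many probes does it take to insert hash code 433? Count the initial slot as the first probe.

355: h=0 → slot 0
331: h=9 → slot 9
504: h=10 → slot 10
206: h=7 → slot 7
756: h=9, h2=5, probe 9,14 → slot 14
178: h=9, h2=3, probe 9,12 → slot 12
65: h=11 → slot 11
790: h=9, h2=7, probe 9,16 → slot 16
433: h=9, h2=2, probe 9,11,13 → slot 13
844: h=10, h2=13, probe 10,6 → slot 6
Table: [355, —, —, —, —, —, 844, 206, —, 331, 504, 65, 178, 433, 756, —, 790]

3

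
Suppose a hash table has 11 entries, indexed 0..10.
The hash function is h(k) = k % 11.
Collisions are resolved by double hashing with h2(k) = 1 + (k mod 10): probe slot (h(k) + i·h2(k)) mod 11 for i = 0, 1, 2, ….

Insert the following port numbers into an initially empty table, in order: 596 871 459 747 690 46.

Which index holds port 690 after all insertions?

9

Insert 596: h=2, slot 2 empty -> index 2.
Insert 871: h=2, h2=2, slot 2 occupied -> index 4.
Insert 459: h=8, slot 8 empty -> index 8.
Insert 747: h=10, slot 10 empty -> index 10.
Insert 690: h=8, h2=1, slot 8 occupied -> index 9.
Insert 46: h=2, h2=7, slots 2,9 occupied -> index 5.
Table: [-, -, 596, -, 871, 46, -, -, 459, 690, 747]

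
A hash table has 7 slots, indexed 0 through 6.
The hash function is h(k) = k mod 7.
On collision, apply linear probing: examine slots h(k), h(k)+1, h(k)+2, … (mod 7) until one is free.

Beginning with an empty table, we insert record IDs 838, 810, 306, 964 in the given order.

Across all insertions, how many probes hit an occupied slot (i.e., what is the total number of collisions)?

6

838 hashes to 5; slot 5 is free -> place at 5.
810 hashes to 5; 5 taken -> place at 6.
306 hashes to 5; 5,6 taken -> place at 0.
964 hashes to 5; 5,6,0 taken -> place at 1.
Table: [306, 964, -, -, -, 838, 810]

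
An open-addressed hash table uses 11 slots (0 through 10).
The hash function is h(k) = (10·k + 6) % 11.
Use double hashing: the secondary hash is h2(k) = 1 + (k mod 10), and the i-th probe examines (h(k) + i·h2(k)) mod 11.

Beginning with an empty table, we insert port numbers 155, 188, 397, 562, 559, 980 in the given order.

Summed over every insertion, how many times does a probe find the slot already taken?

155 hashes to 5; slot 5 is free -> place at 5.
188 hashes to 5, h2=9; 5 taken -> place at 3.
397 hashes to 5, h2=8; 5 taken -> place at 2.
562 hashes to 5, h2=3; 5 taken -> place at 8.
559 hashes to 8, h2=10; 8 taken -> place at 7.
980 hashes to 5, h2=1; 5 taken -> place at 6.
Table: [∅, ∅, 397, 188, ∅, 155, 980, 559, 562, ∅, ∅]

5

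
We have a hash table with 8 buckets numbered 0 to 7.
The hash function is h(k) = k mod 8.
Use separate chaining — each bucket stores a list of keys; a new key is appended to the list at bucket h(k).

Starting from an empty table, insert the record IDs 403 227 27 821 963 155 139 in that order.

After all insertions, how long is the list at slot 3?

403 → bucket 3
227 → bucket 3 (collision)
27 → bucket 3 (collision)
821 → bucket 5
963 → bucket 3 (collision)
155 → bucket 3 (collision)
139 → bucket 3 (collision)
Final buckets:
0: ∅
1: ∅
2: ∅
3: 403 -> 227 -> 27 -> 963 -> 155 -> 139
4: ∅
5: 821
6: ∅
7: ∅

6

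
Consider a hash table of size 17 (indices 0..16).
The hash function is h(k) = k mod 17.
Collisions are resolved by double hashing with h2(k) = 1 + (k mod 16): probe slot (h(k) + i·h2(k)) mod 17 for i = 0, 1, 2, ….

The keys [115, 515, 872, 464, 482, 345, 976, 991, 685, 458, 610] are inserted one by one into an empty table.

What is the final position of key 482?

115: h=13 -> slot 13
515: h=5 -> slot 5
872: h=5, h2=9, probe 5,14 -> slot 14
464: h=5, h2=1, probe 5,6 -> slot 6
482: h=6, h2=3, probe 6,9 -> slot 9
345: h=5, h2=10, probe 5,15 -> slot 15
976: h=7 -> slot 7
991: h=5, h2=16, probe 5,4 -> slot 4
685: h=5, h2=14, probe 5,2 -> slot 2
458: h=16 -> slot 16
610: h=15, h2=3, probe 15,1 -> slot 1
Table: [—, 610, 685, —, 991, 515, 464, 976, —, 482, —, —, —, 115, 872, 345, 458]

9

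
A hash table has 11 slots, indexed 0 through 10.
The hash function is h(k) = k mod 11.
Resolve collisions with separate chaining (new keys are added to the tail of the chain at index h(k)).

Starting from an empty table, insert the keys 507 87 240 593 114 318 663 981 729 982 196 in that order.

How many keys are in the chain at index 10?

507 -> bucket 1
87 -> bucket 10
240 -> bucket 9
593 -> bucket 10 (collision)
114 -> bucket 4
318 -> bucket 10 (collision)
663 -> bucket 3
981 -> bucket 2
729 -> bucket 3 (collision)
982 -> bucket 3 (collision)
196 -> bucket 9 (collision)
Final buckets:
0: _
1: 507
2: 981
3: 663 -> 729 -> 982
4: 114
5: _
6: _
7: _
8: _
9: 240 -> 196
10: 87 -> 593 -> 318

3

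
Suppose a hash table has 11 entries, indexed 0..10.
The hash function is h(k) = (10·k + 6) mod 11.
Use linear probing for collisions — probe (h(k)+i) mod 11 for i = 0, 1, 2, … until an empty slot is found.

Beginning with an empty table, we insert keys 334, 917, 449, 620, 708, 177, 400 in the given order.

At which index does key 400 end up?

7

Insert 334: h=2, slot 2 empty => index 2.
Insert 917: h=2, slot 2 occupied => index 3.
Insert 449: h=8, slot 8 empty => index 8.
Insert 620: h=2, slots 2,3 occupied => index 4.
Insert 708: h=2, slots 2,3,4 occupied => index 5.
Insert 177: h=5, slot 5 occupied => index 6.
Insert 400: h=2, slots 2,3,4,5,6 occupied => index 7.
Table: [-, -, 334, 917, 620, 708, 177, 400, 449, -, -]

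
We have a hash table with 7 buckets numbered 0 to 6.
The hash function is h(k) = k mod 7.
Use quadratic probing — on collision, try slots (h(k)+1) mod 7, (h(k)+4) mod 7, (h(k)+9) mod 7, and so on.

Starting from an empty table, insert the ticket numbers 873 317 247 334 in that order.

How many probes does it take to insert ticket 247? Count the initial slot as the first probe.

873: h=5 => slot 5
317: h=2 => slot 2
247: h=2, probe 2,3 => slot 3
334: h=5, probe 5,6 => slot 6
Table: [∅, ∅, 317, 247, ∅, 873, 334]

2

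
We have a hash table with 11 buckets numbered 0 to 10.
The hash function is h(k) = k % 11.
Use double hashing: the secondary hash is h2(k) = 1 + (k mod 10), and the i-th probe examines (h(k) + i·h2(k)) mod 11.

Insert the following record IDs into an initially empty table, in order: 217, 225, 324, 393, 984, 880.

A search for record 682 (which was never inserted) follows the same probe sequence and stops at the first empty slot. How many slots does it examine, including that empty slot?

217: h=8 => slot 8
225: h=5 => slot 5
324: h=5, h2=5, probe 5,10 => slot 10
393: h=8, h2=4, probe 8,1 => slot 1
984: h=5, h2=5, probe 5,10,4 => slot 4
880: h=0 => slot 0
Table: [880, 393, —, —, 984, 225, —, —, 217, —, 324]
Lookup 682: h=0, h2=3, probe 0,3 → slot 3 empty, not found.

2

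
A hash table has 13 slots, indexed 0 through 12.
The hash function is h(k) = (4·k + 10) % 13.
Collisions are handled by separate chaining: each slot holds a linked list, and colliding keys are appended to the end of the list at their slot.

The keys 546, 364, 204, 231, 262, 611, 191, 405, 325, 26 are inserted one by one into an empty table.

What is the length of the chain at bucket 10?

5

546 → bucket 10
364 → bucket 10 (collision)
204 → bucket 7
231 → bucket 11
262 → bucket 5
611 → bucket 10 (collision)
191 → bucket 7 (collision)
405 → bucket 5 (collision)
325 → bucket 10 (collision)
26 → bucket 10 (collision)
Final buckets:
0: -
1: -
2: -
3: -
4: -
5: 262 -> 405
6: -
7: 204 -> 191
8: -
9: -
10: 546 -> 364 -> 611 -> 325 -> 26
11: 231
12: -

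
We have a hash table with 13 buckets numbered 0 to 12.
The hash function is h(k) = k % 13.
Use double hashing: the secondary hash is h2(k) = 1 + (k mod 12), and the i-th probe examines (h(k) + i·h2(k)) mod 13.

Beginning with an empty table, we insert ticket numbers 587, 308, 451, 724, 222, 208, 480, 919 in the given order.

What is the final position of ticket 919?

7

Insert 587: h=2, slot 2 empty => index 2.
Insert 308: h=9, slot 9 empty => index 9.
Insert 451: h=9, h2=8, slot 9 occupied => index 4.
Insert 724: h=9, h2=5, slot 9 occupied => index 1.
Insert 222: h=1, h2=7, slot 1 occupied => index 8.
Insert 208: h=0, slot 0 empty => index 0.
Insert 480: h=12, slot 12 empty => index 12.
Insert 919: h=9, h2=8, slots 9,4,12 occupied => index 7.
Table: [208, 724, 587, ∅, 451, ∅, ∅, 919, 222, 308, ∅, ∅, 480]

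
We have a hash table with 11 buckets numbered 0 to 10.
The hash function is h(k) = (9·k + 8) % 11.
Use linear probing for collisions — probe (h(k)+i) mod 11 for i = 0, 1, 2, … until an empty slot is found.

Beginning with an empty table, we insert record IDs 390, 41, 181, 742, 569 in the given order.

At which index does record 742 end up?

0

390 hashes to 9; slot 9 is free -> place at 9.
41 hashes to 3; slot 3 is free -> place at 3.
181 hashes to 9; 9 taken -> place at 10.
742 hashes to 9; 9,10 taken -> place at 0.
569 hashes to 3; 3 taken -> place at 4.
Table: [742, ., ., 41, 569, ., ., ., ., 390, 181]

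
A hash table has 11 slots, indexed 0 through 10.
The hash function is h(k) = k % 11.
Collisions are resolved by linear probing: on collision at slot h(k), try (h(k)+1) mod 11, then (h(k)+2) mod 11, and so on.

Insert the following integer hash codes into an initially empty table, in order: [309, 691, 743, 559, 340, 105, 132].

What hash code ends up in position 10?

309 hashes to 1; slot 1 is free → place at 1.
691 hashes to 9; slot 9 is free → place at 9.
743 hashes to 6; slot 6 is free → place at 6.
559 hashes to 9; 9 taken → place at 10.
340 hashes to 10; 10 taken → place at 0.
105 hashes to 6; 6 taken → place at 7.
132 hashes to 0; 0,1 taken → place at 2.
Table: [340, 309, 132, ∅, ∅, ∅, 743, 105, ∅, 691, 559]

559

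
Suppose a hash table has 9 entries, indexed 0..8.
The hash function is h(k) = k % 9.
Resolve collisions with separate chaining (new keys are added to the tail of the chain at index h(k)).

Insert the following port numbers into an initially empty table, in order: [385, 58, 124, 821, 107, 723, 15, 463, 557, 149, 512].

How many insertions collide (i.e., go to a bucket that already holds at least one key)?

4

385 → bucket 7
58 → bucket 4
124 → bucket 7 (collision)
821 → bucket 2
107 → bucket 8
723 → bucket 3
15 → bucket 6
463 → bucket 4 (collision)
557 → bucket 8 (collision)
149 → bucket 5
512 → bucket 8 (collision)
Final buckets:
0: _
1: _
2: 821
3: 723
4: 58 -> 463
5: 149
6: 15
7: 385 -> 124
8: 107 -> 557 -> 512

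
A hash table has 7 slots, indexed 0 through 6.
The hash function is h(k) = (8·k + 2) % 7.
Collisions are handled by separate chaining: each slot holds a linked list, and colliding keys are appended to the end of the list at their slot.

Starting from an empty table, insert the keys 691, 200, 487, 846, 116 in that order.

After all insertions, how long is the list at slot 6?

3

691 -> bucket 0
200 -> bucket 6
487 -> bucket 6 (collision)
846 -> bucket 1
116 -> bucket 6 (collision)
Final buckets:
0: 691
1: 846
2: .
3: .
4: .
5: .
6: 200 -> 487 -> 116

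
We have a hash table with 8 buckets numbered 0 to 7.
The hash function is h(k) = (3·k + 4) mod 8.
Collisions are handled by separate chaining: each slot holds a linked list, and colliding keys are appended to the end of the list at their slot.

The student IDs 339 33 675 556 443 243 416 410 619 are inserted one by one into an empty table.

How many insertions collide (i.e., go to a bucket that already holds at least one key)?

4

Insert 339: h=5, bucket 5 empty → new chain.
Insert 33: h=7, bucket 7 empty → new chain.
Insert 675: h=5, bucket 5 nonempty → append to chain.
Insert 556: h=0, bucket 0 empty → new chain.
Insert 443: h=5, bucket 5 nonempty → append to chain.
Insert 243: h=5, bucket 5 nonempty → append to chain.
Insert 416: h=4, bucket 4 empty → new chain.
Insert 410: h=2, bucket 2 empty → new chain.
Insert 619: h=5, bucket 5 nonempty → append to chain.
Final buckets:
0: 556
1: —
2: 410
3: —
4: 416
5: 339 -> 675 -> 443 -> 243 -> 619
6: —
7: 33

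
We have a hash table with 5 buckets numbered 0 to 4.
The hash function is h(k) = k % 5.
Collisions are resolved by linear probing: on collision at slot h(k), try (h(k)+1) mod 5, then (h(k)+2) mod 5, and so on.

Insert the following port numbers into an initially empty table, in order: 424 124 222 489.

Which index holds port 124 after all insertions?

0

424: h=4 → slot 4
124: h=4, probe 4,0 → slot 0
222: h=2 → slot 2
489: h=4, probe 4,0,1 → slot 1
Table: [124, 489, 222, -, 424]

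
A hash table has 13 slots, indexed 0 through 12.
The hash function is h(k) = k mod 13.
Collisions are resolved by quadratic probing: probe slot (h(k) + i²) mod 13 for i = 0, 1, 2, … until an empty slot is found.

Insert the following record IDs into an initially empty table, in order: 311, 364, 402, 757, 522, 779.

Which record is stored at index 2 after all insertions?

522

311 hashes to 12; slot 12 is free -> place at 12.
364 hashes to 0; slot 0 is free -> place at 0.
402 hashes to 12; 12,0 taken -> place at 3.
757 hashes to 3; 3 taken -> place at 4.
522 hashes to 2; slot 2 is free -> place at 2.
779 hashes to 12; 12,0,3 taken -> place at 8.
Table: [364, _, 522, 402, 757, _, _, _, 779, _, _, _, 311]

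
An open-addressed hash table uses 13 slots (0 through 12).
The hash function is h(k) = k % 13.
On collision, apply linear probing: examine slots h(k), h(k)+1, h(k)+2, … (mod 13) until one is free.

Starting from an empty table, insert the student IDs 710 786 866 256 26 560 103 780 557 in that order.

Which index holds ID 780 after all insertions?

710 hashes to 8; slot 8 is free -> place at 8.
786 hashes to 6; slot 6 is free -> place at 6.
866 hashes to 8; 8 taken -> place at 9.
256 hashes to 9; 9 taken -> place at 10.
26 hashes to 0; slot 0 is free -> place at 0.
560 hashes to 1; slot 1 is free -> place at 1.
103 hashes to 12; slot 12 is free -> place at 12.
780 hashes to 0; 0,1 taken -> place at 2.
557 hashes to 11; slot 11 is free -> place at 11.
Table: [26, 560, 780, _, _, _, 786, _, 710, 866, 256, 557, 103]

2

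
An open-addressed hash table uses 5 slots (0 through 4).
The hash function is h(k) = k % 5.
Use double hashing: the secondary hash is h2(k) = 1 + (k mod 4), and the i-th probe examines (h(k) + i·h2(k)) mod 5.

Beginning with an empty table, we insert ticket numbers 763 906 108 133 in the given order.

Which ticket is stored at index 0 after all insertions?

763 hashes to 3; slot 3 is free → place at 3.
906 hashes to 1; slot 1 is free → place at 1.
108 hashes to 3, h2=1; 3 taken → place at 4.
133 hashes to 3, h2=2; 3 taken → place at 0.
Table: [133, 906, ., 763, 108]

133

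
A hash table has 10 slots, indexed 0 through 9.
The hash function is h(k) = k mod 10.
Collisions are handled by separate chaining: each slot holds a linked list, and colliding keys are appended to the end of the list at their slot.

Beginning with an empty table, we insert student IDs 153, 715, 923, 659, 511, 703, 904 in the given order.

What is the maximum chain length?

3

153 -> bucket 3
715 -> bucket 5
923 -> bucket 3 (collision)
659 -> bucket 9
511 -> bucket 1
703 -> bucket 3 (collision)
904 -> bucket 4
Final buckets:
0: -
1: 511
2: -
3: 153 -> 923 -> 703
4: 904
5: 715
6: -
7: -
8: -
9: 659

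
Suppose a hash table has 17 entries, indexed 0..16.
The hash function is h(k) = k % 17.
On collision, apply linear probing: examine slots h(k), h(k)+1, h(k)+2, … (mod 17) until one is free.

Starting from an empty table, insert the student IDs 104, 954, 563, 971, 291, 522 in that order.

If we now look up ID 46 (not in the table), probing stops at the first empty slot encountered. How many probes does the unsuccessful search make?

104 hashes to 2; slot 2 is free => place at 2.
954 hashes to 2; 2 taken => place at 3.
563 hashes to 2; 2,3 taken => place at 4.
971 hashes to 2; 2,3,4 taken => place at 5.
291 hashes to 2; 2,3,4,5 taken => place at 6.
522 hashes to 12; slot 12 is free => place at 12.
Table: [_, _, 104, 954, 563, 971, 291, _, _, _, _, _, 522, _, _, _, _]
Lookup 46: h=12, probe 12,13 → slot 13 empty, not found.

2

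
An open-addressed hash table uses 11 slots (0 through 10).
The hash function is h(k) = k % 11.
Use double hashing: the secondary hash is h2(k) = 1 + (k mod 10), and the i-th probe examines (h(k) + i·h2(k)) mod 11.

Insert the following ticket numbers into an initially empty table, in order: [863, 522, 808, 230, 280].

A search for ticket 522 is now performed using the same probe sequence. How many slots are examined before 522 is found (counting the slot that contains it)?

Insert 863: h=5, slot 5 empty -> index 5.
Insert 522: h=5, h2=3, slot 5 occupied -> index 8.
Insert 808: h=5, h2=9, slot 5 occupied -> index 3.
Insert 230: h=10, slot 10 empty -> index 10.
Insert 280: h=5, h2=1, slot 5 occupied -> index 6.
Table: [., ., ., 808, ., 863, 280, ., 522, ., 230]
Lookup 522: h=5, h2=3, probe 5,8 → found at 8.

2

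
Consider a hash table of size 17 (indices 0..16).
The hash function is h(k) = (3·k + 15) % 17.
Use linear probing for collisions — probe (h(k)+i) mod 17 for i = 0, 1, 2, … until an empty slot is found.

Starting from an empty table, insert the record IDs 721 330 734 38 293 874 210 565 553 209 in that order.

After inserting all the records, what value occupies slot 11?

293

Insert 721: h=2, slot 2 empty => index 2.
Insert 330: h=2, slot 2 occupied => index 3.
Insert 734: h=7, slot 7 empty => index 7.
Insert 38: h=10, slot 10 empty => index 10.
Insert 293: h=10, slot 10 occupied => index 11.
Insert 874: h=2, slots 2,3 occupied => index 4.
Insert 210: h=16, slot 16 empty => index 16.
Insert 565: h=10, slots 10,11 occupied => index 12.
Insert 553: h=8, slot 8 empty => index 8.
Insert 209: h=13, slot 13 empty => index 13.
Table: [., ., 721, 330, 874, ., ., 734, 553, ., 38, 293, 565, 209, ., ., 210]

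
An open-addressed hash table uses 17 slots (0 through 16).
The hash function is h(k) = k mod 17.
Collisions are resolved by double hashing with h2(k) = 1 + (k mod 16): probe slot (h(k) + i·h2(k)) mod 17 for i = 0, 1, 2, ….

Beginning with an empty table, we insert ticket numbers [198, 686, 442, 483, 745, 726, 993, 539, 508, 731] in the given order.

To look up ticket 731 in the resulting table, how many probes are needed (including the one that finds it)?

Insert 198: h=11, slot 11 empty -> index 11.
Insert 686: h=6, slot 6 empty -> index 6.
Insert 442: h=0, slot 0 empty -> index 0.
Insert 483: h=7, slot 7 empty -> index 7.
Insert 745: h=14, slot 14 empty -> index 14.
Insert 726: h=12, slot 12 empty -> index 12.
Insert 993: h=7, h2=2, slot 7 occupied -> index 9.
Insert 539: h=12, h2=12, slots 12,7 occupied -> index 2.
Insert 508: h=15, slot 15 empty -> index 15.
Insert 731: h=0, h2=12, slots 0,12,7,2,14,9 occupied -> index 4.
Table: [442, -, 539, -, 731, -, 686, 483, -, 993, -, 198, 726, -, 745, 508, -]
Lookup 731: h=0, h2=12, probe 0,12,7,2,14,9,4 → found at 4.

7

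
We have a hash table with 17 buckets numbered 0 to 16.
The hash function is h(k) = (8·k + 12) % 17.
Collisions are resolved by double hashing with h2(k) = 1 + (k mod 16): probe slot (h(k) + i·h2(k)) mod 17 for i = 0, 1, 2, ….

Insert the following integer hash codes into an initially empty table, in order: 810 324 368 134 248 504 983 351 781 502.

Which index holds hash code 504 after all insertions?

Insert 810: h=15, slot 15 empty => index 15.
Insert 324: h=3, slot 3 empty => index 3.
Insert 368: h=15, h2=1, slot 15 occupied => index 16.
Insert 134: h=13, slot 13 empty => index 13.
Insert 248: h=7, slot 7 empty => index 7.
Insert 504: h=15, h2=9, slots 15,7,16 occupied => index 8.
Insert 983: h=5, slot 5 empty => index 5.
Insert 351: h=15, h2=16, slot 15 occupied => index 14.
Insert 781: h=4, slot 4 empty => index 4.
Insert 502: h=16, h2=7, slot 16 occupied => index 6.
Table: [∅, ∅, ∅, 324, 781, 983, 502, 248, 504, ∅, ∅, ∅, ∅, 134, 351, 810, 368]

8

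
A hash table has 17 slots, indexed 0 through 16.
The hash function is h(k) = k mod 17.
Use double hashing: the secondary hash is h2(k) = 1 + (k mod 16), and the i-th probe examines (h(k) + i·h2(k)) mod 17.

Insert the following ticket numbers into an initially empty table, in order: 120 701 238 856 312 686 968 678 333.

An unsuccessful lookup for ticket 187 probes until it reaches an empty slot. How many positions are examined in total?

2

120 hashes to 1; slot 1 is free -> place at 1.
701 hashes to 4; slot 4 is free -> place at 4.
238 hashes to 0; slot 0 is free -> place at 0.
856 hashes to 6; slot 6 is free -> place at 6.
312 hashes to 6, h2=9; 6 taken -> place at 15.
686 hashes to 6, h2=15; 6,4 taken -> place at 2.
968 hashes to 16; slot 16 is free -> place at 16.
678 hashes to 15, h2=7; 15 taken -> place at 5.
333 hashes to 10; slot 10 is free -> place at 10.
Table: [238, 120, 686, ., 701, 678, 856, ., ., ., 333, ., ., ., ., 312, 968]
Lookup 187: h=0, h2=12, probe 0,12 → slot 12 empty, not found.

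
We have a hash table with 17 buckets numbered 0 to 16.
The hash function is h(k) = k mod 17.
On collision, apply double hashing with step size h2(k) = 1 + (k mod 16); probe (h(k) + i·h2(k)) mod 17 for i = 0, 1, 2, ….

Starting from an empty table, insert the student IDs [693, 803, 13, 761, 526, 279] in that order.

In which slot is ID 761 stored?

693 hashes to 13; slot 13 is free → place at 13.
803 hashes to 4; slot 4 is free → place at 4.
13 hashes to 13, h2=14; 13 taken → place at 10.
761 hashes to 13, h2=10; 13 taken → place at 6.
526 hashes to 16; slot 16 is free → place at 16.
279 hashes to 7; slot 7 is free → place at 7.
Table: [—, —, —, —, 803, —, 761, 279, —, —, 13, —, —, 693, —, —, 526]

6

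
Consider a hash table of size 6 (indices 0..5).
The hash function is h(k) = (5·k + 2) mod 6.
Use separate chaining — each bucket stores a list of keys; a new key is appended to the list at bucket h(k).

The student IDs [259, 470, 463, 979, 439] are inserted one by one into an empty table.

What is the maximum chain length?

4

259 → bucket 1
470 → bucket 0
463 → bucket 1 (collision)
979 → bucket 1 (collision)
439 → bucket 1 (collision)
Final buckets:
0: 470
1: 259 -> 463 -> 979 -> 439
2: _
3: _
4: _
5: _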